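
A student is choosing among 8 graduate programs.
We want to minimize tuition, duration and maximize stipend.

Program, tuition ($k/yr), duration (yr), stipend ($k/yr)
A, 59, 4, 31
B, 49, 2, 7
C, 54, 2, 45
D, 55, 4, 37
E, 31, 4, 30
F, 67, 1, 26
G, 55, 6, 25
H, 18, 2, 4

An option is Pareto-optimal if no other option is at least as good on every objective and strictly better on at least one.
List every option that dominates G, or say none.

C: tuition 54≤55, duration 2≤6, stipend 45≥25 — dominates G.
D: tuition 55≤55, duration 4≤6, stipend 37≥25 — dominates G.
E: tuition 31≤55, duration 4≤6, stipend 30≥25 — dominates G.
Others (A, B, F, H) are each worse than G on at least one objective.

C, D, E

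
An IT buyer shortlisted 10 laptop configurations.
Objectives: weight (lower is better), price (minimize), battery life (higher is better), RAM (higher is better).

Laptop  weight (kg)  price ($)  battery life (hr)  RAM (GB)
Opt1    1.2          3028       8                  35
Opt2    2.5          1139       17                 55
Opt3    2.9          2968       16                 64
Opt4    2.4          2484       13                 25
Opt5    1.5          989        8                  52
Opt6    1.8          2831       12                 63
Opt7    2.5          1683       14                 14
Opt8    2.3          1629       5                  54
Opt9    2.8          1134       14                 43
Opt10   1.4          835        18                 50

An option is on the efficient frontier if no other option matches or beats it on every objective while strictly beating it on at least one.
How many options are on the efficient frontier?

7

Opt1: not dominated (best weight).
Opt2: not dominated.
Opt3: not dominated (best RAM).
Opt4: dominated by Opt10 (weight 1.4≤2.4, price 835≤2484, battery life 18≥13, RAM 50≥25).
Opt5: not dominated.
Opt6: not dominated.
Opt7: dominated by Opt2 (weight 2.5≤2.5, price 1139≤1683, battery life 17≥14, RAM 55≥14).
Opt8: not dominated.
Opt9: dominated by Opt10 (weight 1.4≤2.8, price 835≤1134, battery life 18≥14, RAM 50≥43).
Opt10: not dominated (best price).
Pareto-optimal: Opt1, Opt2, Opt3, Opt5, Opt6, Opt8, Opt10 → 7.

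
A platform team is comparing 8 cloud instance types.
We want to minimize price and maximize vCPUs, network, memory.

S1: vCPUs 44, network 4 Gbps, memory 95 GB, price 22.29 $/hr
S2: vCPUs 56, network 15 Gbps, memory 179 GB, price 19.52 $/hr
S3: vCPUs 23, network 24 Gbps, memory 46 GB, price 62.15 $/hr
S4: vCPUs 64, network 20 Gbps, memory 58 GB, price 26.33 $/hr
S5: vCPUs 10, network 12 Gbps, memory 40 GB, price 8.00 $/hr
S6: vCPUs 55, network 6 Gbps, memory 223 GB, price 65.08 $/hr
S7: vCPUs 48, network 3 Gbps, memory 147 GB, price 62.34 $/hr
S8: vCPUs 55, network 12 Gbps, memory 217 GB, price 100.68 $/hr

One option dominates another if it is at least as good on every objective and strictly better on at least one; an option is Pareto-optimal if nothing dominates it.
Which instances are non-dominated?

S2, S3, S4, S5, S6, S8

S1: dominated by S2 (vCPUs 56≥44, network 15≥4, memory 179≥95, price 19.52≤22.29).
S2: not dominated.
S3: not dominated (best network).
S4: not dominated (best vCPUs).
S5: not dominated (best price).
S6: not dominated (best memory).
S7: dominated by S2 (vCPUs 56≥48, network 15≥3, memory 179≥147, price 19.52≤62.34).
S8: not dominated.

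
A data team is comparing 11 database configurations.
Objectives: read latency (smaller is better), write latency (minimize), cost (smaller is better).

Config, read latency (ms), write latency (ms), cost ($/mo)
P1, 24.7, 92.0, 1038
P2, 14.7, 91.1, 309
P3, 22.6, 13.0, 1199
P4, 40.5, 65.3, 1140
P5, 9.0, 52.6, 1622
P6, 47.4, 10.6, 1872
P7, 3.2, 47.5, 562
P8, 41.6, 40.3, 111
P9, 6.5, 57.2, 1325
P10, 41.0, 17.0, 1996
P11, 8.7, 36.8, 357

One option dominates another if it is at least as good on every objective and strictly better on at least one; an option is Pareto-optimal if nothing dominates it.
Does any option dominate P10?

Yes

P3 vs P10: read latency 22.6≤41.0, write latency 13.0≤17.0, cost 1199≤1996 — P3 is at least as good on every objective and strictly better on at least one, so P3 dominates P10.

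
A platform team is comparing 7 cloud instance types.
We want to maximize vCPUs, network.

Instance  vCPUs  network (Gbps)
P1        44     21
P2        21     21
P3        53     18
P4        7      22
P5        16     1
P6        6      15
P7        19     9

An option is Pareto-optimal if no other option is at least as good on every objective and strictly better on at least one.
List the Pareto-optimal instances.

P1, P3, P4

P1: not dominated.
P2: dominated by P1 (vCPUs 44≥21, network 21≥21).
P3: not dominated (best vCPUs).
P4: not dominated (best network).
P5: dominated by P1 (vCPUs 44≥16, network 21≥1).
P6: dominated by P1 (vCPUs 44≥6, network 21≥15).
P7: dominated by P1 (vCPUs 44≥19, network 21≥9).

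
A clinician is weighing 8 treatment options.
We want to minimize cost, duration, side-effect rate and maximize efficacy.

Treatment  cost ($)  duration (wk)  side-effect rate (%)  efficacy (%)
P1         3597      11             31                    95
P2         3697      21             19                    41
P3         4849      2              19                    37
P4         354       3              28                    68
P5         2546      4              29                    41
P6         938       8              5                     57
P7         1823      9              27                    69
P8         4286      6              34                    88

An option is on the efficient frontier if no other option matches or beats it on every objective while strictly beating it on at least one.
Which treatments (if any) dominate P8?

P1: worse on duration (11 vs 6).
P2: worse on duration (21 vs 6).
P3: worse on cost (4849 vs 4286).
P4: worse on efficacy (68 vs 88).
P5: worse on efficacy (41 vs 88).
P6: worse on duration (8 vs 6).
P7: worse on duration (9 vs 6).
No option dominates P8.

none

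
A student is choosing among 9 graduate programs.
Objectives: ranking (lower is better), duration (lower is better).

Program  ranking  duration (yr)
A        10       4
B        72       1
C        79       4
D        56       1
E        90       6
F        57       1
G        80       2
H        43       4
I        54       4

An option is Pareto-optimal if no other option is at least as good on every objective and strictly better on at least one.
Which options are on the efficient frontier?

A, D

A: not dominated (best ranking).
B: dominated by D (ranking 56≤72, duration 1≤1).
C: dominated by A (ranking 10≤79, duration 4≤4).
D: not dominated.
E: dominated by A (ranking 10≤90, duration 4≤6).
F: dominated by D (ranking 56≤57, duration 1≤1).
G: dominated by B (ranking 72≤80, duration 1≤2).
H: dominated by A (ranking 10≤43, duration 4≤4).
I: dominated by A (ranking 10≤54, duration 4≤4).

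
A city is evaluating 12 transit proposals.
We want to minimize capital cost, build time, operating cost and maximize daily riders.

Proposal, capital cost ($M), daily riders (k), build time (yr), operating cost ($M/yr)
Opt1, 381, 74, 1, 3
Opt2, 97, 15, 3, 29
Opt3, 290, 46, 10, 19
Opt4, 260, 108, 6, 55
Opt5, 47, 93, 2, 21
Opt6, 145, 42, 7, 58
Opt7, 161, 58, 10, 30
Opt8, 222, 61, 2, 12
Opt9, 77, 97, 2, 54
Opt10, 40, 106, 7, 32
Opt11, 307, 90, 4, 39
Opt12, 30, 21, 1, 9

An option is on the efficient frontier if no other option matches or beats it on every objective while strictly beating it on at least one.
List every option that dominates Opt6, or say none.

Opt5: capital cost 47≤145, daily riders 93≥42, build time 2≤7, operating cost 21≤58 — dominates Opt6.
Opt9: capital cost 77≤145, daily riders 97≥42, build time 2≤7, operating cost 54≤58 — dominates Opt6.
Opt10: capital cost 40≤145, daily riders 106≥42, build time 7≤7, operating cost 32≤58 — dominates Opt6.
Others (Opt1, Opt2, Opt3, Opt4, Opt7, Opt8, Opt11, Opt12) are each worse than Opt6 on at least one objective.

Opt5, Opt9, Opt10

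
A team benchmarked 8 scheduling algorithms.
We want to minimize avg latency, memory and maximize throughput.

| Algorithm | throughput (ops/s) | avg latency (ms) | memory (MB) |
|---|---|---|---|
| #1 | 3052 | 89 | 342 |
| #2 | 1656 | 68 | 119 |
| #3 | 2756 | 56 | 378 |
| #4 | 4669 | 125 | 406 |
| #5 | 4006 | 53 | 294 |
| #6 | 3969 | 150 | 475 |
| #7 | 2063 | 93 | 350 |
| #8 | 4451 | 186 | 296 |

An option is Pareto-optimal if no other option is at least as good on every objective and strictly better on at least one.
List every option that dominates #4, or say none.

#1: worse on throughput (3052 vs 4669).
#2: worse on throughput (1656 vs 4669).
#3: worse on throughput (2756 vs 4669).
#5: worse on throughput (4006 vs 4669).
#6: worse on throughput (3969 vs 4669).
#7: worse on throughput (2063 vs 4669).
#8: worse on throughput (4451 vs 4669).
No option dominates #4.

none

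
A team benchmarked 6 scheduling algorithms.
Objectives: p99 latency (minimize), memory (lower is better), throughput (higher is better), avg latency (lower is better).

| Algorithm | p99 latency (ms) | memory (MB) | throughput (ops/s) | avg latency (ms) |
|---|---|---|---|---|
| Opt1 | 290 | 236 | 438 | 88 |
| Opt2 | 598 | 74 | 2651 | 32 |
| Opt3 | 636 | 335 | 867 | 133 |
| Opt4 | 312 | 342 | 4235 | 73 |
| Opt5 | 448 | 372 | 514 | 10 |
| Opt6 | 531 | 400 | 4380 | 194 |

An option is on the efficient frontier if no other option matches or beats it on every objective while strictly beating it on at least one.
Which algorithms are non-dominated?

Opt1, Opt2, Opt4, Opt5, Opt6

Opt1: not dominated (best p99 latency).
Opt2: not dominated (best memory).
Opt3: dominated by Opt2 (p99 latency 598≤636, memory 74≤335, throughput 2651≥867, avg latency 32≤133).
Opt4: not dominated.
Opt5: not dominated (best avg latency).
Opt6: not dominated (best throughput).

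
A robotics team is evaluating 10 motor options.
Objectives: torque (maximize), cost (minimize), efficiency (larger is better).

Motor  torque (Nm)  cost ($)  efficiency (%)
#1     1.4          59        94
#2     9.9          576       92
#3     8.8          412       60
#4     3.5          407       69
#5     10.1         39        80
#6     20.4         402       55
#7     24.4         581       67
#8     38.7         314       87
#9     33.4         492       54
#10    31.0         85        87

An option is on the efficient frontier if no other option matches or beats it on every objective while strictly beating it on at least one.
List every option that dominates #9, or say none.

#8

#8: torque 38.7≥33.4, cost 314≤492, efficiency 87≥54 — dominates #9.
Others (#1, #2, #3, #4, #5, #6, #7, #10) are each worse than #9 on at least one objective.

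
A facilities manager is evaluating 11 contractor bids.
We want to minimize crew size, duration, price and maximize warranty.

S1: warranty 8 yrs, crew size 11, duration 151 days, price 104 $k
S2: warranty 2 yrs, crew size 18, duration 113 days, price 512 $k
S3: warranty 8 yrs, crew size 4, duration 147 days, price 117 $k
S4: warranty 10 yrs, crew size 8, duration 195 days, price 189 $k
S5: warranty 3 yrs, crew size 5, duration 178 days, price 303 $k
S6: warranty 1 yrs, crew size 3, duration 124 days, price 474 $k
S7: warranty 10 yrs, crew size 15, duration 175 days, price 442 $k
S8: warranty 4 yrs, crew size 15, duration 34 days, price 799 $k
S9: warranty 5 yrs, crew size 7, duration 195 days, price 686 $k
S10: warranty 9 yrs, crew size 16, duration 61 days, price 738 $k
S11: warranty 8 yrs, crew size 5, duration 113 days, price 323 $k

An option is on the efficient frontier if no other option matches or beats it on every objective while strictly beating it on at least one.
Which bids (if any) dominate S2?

S11

S11: warranty 8≥2, crew size 5≤18, duration 113≤113, price 323≤512 — dominates S2.
Others (S1, S3, S4, S5, S6, S7, S8, S9, S10) are each worse than S2 on at least one objective.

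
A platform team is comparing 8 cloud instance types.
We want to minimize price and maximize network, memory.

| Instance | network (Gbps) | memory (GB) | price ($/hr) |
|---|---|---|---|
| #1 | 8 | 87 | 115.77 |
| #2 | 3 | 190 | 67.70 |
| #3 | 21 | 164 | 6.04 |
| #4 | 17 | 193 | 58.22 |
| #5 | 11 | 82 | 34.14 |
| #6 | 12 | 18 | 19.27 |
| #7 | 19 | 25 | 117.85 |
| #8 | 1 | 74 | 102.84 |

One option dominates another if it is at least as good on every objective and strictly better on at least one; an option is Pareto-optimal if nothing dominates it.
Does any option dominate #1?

#3 vs #1: network 21≥8, memory 164≥87, price 6.04≤115.77 — #3 is at least as good on every objective and strictly better on at least one, so #3 dominates #1.

Yes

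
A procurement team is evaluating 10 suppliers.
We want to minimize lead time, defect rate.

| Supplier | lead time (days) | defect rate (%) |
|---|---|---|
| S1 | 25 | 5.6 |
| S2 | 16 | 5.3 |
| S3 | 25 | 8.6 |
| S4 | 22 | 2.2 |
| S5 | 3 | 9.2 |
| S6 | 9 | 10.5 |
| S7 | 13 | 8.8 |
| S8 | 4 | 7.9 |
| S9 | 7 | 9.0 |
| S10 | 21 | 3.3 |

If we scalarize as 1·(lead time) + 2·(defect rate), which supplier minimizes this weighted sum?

S1: 1·25 + 2·5.6 = 36.2
S2: 1·16 + 2·5.3 = 26.6
S3: 1·25 + 2·8.6 = 42.2
S4: 1·22 + 2·2.2 = 26.4
S5: 1·3 + 2·9.2 = 21.4
S6: 1·9 + 2·10.5 = 30.0
S7: 1·13 + 2·8.8 = 30.6
S8: 1·4 + 2·7.9 = 19.8
S9: 1·7 + 2·9.0 = 25.0
S10: 1·21 + 2·3.3 = 27.6
Lowest: S8 at 19.8.

S8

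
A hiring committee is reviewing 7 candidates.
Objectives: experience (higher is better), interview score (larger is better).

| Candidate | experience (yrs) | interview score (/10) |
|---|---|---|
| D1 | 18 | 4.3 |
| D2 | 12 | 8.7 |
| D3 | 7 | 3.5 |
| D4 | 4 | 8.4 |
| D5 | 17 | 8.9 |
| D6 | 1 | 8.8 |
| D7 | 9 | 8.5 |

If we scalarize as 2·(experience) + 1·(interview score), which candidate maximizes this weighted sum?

D5

D1: 2·18 + 1·4.3 = 40.3
D2: 2·12 + 1·8.7 = 32.7
D3: 2·7 + 1·3.5 = 17.5
D4: 2·4 + 1·8.4 = 16.4
D5: 2·17 + 1·8.9 = 42.9
D6: 2·1 + 1·8.8 = 10.8
D7: 2·9 + 1·8.5 = 26.5
Highest: D5 at 42.9.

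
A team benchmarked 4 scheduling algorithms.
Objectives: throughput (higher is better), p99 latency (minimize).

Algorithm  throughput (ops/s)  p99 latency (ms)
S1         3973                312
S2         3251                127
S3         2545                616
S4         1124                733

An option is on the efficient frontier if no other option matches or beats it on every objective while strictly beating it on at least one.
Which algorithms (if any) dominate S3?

S1: throughput 3973≥2545, p99 latency 312≤616 — dominates S3.
S2: throughput 3251≥2545, p99 latency 127≤616 — dominates S3.
Others (S4) are each worse than S3 on at least one objective.

S1, S2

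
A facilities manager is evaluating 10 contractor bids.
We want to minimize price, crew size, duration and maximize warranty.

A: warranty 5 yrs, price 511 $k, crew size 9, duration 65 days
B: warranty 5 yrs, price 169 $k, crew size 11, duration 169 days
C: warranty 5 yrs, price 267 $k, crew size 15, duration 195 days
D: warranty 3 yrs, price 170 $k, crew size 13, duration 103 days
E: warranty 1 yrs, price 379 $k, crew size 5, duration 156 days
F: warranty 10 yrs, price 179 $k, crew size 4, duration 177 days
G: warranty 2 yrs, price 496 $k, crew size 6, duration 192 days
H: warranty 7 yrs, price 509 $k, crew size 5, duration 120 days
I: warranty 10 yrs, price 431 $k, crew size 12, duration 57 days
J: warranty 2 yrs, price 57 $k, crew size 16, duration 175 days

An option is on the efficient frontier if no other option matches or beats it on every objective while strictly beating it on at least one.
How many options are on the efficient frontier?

A: not dominated.
B: not dominated.
C: dominated by B (warranty 5≥5, price 169≤267, crew size 11≤15, duration 169≤195).
D: not dominated.
E: not dominated.
F: not dominated (best crew size).
G: dominated by F (warranty 10≥2, price 179≤496, crew size 4≤6, duration 177≤192).
H: not dominated.
I: not dominated (best duration).
J: not dominated (best price).
Pareto-optimal: A, B, D, E, F, H, I, J → 8.

8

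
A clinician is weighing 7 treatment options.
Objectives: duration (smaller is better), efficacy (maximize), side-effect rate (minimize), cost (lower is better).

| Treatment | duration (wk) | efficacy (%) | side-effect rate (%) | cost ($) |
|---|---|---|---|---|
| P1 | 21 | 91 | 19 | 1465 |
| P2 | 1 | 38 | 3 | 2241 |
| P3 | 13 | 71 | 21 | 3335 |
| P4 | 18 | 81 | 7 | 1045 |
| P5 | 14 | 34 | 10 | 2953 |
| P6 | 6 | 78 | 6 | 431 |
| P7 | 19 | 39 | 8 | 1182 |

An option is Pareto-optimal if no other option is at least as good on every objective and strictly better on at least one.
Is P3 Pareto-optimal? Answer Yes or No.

P6 vs P3: duration 6≤13, efficacy 78≥71, side-effect rate 6≤21, cost 431≤3335 — P6 is at least as good on every objective and strictly better on at least one, so P6 dominates P3.

No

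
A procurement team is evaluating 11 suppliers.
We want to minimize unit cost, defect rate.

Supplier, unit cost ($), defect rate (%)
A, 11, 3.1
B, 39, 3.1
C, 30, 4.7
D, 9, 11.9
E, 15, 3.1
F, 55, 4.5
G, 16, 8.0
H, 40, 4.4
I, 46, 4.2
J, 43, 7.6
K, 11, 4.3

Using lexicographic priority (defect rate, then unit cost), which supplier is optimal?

A

First minimize defect rate: best is 3.1, kept {A, B, E}.
Then minimize unit cost: best is 11, kept {A}.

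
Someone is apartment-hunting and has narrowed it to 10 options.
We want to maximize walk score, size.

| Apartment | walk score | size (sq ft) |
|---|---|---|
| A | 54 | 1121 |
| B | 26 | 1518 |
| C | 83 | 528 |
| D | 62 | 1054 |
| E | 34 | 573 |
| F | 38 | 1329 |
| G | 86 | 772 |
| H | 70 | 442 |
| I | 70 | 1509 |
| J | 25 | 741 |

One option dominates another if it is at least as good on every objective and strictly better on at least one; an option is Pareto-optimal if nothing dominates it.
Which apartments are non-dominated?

B, G, I

A: dominated by I (walk score 70≥54, size 1509≥1121).
B: not dominated (best size).
C: dominated by G (walk score 86≥83, size 772≥528).
D: dominated by I (walk score 70≥62, size 1509≥1054).
E: dominated by A (walk score 54≥34, size 1121≥573).
F: dominated by I (walk score 70≥38, size 1509≥1329).
G: not dominated (best walk score).
H: dominated by C (walk score 83≥70, size 528≥442).
I: not dominated.
J: dominated by A (walk score 54≥25, size 1121≥741).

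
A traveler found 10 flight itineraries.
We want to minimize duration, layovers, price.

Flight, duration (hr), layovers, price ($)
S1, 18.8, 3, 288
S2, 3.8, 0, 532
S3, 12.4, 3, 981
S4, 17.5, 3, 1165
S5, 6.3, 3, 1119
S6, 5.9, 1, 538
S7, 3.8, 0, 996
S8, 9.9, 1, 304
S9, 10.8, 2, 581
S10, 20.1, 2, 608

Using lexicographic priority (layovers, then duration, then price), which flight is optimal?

S2

First minimize layovers: best is 0, kept {S2, S7}.
Then minimize duration: best is 3.8, kept {S2, S7}.
Then minimize price: best is 532, kept {S2}.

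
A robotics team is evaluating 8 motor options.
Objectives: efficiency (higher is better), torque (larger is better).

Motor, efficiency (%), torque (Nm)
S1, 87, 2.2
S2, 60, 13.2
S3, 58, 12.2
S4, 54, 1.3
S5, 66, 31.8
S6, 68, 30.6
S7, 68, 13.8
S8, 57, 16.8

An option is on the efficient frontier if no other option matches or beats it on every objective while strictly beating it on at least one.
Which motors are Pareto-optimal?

S1, S5, S6

S1: not dominated (best efficiency).
S2: dominated by S5 (efficiency 66≥60, torque 31.8≥13.2).
S3: dominated by S2 (efficiency 60≥58, torque 13.2≥12.2).
S4: dominated by S1 (efficiency 87≥54, torque 2.2≥1.3).
S5: not dominated (best torque).
S6: not dominated.
S7: dominated by S6 (efficiency 68≥68, torque 30.6≥13.8).
S8: dominated by S5 (efficiency 66≥57, torque 31.8≥16.8).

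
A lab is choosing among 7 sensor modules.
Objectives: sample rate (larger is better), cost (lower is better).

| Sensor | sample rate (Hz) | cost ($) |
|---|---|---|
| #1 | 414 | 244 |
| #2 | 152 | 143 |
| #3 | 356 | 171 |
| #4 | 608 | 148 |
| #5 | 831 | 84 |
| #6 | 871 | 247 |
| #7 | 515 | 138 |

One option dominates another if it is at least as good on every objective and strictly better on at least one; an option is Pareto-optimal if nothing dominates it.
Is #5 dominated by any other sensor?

#1: worse on sample rate (414 vs 831).
#2: worse on sample rate (152 vs 831).
#3: worse on sample rate (356 vs 831).
#4: worse on sample rate (608 vs 831).
#6: worse on cost (247 vs 84).
#7: worse on sample rate (515 vs 831).
No option is at least as good as #5 on every objective and strictly better on one.

No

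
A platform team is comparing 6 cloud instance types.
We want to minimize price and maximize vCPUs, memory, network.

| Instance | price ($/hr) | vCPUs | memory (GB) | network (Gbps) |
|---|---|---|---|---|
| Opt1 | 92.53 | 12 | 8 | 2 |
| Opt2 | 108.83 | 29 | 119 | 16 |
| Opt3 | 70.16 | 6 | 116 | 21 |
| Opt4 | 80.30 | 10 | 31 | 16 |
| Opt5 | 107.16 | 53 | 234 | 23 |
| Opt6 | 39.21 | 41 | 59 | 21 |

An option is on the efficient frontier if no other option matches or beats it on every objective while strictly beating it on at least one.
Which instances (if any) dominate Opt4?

Opt6: price 39.21≤80.30, vCPUs 41≥10, memory 59≥31, network 21≥16 — dominates Opt4.
Others (Opt1, Opt2, Opt3, Opt5) are each worse than Opt4 on at least one objective.

Opt6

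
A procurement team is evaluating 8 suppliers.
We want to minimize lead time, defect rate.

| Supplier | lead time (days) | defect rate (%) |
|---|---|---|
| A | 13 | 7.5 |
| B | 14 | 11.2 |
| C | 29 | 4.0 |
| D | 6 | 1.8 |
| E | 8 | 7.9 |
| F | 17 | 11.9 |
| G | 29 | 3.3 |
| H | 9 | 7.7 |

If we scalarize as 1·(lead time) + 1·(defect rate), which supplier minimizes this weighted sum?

A: 1·13 + 1·7.5 = 20.5
B: 1·14 + 1·11.2 = 25.2
C: 1·29 + 1·4.0 = 33.0
D: 1·6 + 1·1.8 = 7.8
E: 1·8 + 1·7.9 = 15.9
F: 1·17 + 1·11.9 = 28.9
G: 1·29 + 1·3.3 = 32.3
H: 1·9 + 1·7.7 = 16.7
Lowest: D at 7.8.

D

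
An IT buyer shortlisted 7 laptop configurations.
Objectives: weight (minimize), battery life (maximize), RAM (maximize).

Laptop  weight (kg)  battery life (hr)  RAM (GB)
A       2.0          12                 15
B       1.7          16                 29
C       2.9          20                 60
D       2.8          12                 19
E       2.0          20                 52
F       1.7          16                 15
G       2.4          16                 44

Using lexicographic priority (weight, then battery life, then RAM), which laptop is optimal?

First minimize weight: best is 1.7, kept {B, F}.
Then maximize battery life: best is 16, kept {B, F}.
Then maximize RAM: best is 29, kept {B}.

B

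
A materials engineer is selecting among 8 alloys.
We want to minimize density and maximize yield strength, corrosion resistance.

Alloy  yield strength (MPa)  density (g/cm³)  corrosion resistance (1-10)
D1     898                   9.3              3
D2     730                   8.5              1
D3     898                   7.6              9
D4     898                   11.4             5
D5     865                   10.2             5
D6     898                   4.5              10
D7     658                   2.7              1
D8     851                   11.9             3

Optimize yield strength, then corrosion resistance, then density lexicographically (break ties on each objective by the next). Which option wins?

D6

First maximize yield strength: best is 898, kept {D1, D3, D4, D6}.
Then maximize corrosion resistance: best is 10, kept {D6}.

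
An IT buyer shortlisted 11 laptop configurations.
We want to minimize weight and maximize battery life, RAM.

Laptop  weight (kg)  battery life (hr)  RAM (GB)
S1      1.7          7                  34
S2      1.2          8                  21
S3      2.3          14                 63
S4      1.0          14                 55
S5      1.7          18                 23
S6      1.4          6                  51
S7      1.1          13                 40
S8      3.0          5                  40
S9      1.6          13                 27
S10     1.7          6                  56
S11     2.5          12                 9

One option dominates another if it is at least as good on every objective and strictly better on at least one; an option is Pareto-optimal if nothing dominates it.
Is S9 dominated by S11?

No

S11 vs S9: S11 is worse on weight (2.5 vs 1.6), so it does not dominate S9.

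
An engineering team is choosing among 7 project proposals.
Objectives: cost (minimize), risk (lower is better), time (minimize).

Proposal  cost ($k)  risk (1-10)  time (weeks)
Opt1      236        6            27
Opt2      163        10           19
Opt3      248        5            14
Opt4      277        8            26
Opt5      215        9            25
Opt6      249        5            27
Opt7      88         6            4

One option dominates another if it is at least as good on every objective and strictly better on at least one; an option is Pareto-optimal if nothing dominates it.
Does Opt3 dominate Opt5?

Opt3 vs Opt5: Opt3 is worse on cost (248 vs 215), so it does not dominate Opt5.

No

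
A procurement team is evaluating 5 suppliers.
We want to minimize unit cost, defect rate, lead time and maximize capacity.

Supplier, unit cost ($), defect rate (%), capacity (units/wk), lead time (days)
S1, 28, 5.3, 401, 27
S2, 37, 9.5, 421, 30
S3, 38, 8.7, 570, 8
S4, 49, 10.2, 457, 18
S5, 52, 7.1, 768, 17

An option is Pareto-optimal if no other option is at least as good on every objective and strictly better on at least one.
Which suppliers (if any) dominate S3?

S1: worse on capacity (401 vs 570).
S2: worse on defect rate (9.5 vs 8.7).
S4: worse on unit cost (49 vs 38).
S5: worse on unit cost (52 vs 38).
No option dominates S3.

none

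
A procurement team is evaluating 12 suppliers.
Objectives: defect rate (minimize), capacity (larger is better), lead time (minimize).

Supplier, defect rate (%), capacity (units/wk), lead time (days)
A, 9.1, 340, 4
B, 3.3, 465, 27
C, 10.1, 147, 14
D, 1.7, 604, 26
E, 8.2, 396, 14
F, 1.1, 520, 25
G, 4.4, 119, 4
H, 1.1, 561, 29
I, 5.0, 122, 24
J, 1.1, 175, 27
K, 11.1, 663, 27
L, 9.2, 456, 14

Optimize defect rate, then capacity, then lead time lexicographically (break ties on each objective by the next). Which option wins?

H

First minimize defect rate: best is 1.1, kept {F, H, J}.
Then maximize capacity: best is 561, kept {H}.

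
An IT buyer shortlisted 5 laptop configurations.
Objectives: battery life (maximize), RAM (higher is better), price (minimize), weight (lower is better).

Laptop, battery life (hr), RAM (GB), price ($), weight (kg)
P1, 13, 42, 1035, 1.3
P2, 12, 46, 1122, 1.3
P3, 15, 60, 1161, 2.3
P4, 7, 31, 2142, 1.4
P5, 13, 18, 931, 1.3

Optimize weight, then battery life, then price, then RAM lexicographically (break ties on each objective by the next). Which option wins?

First minimize weight: best is 1.3, kept {P1, P2, P5}.
Then maximize battery life: best is 13, kept {P1, P5}.
Then minimize price: best is 931, kept {P5}.

P5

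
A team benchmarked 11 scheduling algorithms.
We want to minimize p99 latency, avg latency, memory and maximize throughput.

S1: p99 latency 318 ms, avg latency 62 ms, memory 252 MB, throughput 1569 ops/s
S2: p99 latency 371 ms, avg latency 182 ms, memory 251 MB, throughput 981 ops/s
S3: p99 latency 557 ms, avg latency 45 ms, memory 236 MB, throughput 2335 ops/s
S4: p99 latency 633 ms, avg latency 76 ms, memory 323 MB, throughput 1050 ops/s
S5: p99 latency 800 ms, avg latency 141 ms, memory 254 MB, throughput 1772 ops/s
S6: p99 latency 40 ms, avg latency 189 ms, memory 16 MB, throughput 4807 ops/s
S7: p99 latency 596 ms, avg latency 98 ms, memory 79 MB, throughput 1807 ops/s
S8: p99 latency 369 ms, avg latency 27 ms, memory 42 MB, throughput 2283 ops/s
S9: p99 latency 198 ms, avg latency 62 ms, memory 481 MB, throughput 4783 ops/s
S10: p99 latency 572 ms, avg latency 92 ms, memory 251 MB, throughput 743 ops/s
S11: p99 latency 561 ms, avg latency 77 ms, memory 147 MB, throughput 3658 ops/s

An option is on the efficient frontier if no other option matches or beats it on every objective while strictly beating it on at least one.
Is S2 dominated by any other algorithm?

Yes

S8 vs S2: p99 latency 369≤371, avg latency 27≤182, memory 42≤251, throughput 2283≥981 — S8 is at least as good on every objective and strictly better on at least one, so S8 dominates S2.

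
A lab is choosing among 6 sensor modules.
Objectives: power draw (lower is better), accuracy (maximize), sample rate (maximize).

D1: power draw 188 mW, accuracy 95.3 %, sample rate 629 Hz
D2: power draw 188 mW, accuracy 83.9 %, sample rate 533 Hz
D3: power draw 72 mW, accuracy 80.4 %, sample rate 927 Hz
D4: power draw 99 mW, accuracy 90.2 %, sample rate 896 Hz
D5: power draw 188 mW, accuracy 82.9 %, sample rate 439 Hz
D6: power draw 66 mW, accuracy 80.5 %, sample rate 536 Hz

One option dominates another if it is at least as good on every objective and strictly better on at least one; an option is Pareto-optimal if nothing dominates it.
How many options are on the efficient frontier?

D1: not dominated (best accuracy).
D2: dominated by D1 (power draw 188≤188, accuracy 95.3≥83.9, sample rate 629≥533).
D3: not dominated (best sample rate).
D4: not dominated.
D5: dominated by D1 (power draw 188≤188, accuracy 95.3≥82.9, sample rate 629≥439).
D6: not dominated (best power draw).
Pareto-optimal: D1, D3, D4, D6 → 4.

4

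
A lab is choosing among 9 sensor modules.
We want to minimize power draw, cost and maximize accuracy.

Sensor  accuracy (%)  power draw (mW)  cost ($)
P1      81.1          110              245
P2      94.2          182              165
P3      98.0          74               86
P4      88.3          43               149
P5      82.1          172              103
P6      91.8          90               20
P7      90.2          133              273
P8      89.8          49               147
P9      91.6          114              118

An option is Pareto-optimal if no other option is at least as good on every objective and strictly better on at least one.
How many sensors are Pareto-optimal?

P1: dominated by P3 (accuracy 98.0≥81.1, power draw 74≤110, cost 86≤245).
P2: dominated by P3 (accuracy 98.0≥94.2, power draw 74≤182, cost 86≤165).
P3: not dominated (best accuracy).
P4: not dominated (best power draw).
P5: dominated by P3 (accuracy 98.0≥82.1, power draw 74≤172, cost 86≤103).
P6: not dominated (best cost).
P7: dominated by P3 (accuracy 98.0≥90.2, power draw 74≤133, cost 86≤273).
P8: not dominated.
P9: dominated by P3 (accuracy 98.0≥91.6, power draw 74≤114, cost 86≤118).
Pareto-optimal: P3, P4, P6, P8 → 4.

4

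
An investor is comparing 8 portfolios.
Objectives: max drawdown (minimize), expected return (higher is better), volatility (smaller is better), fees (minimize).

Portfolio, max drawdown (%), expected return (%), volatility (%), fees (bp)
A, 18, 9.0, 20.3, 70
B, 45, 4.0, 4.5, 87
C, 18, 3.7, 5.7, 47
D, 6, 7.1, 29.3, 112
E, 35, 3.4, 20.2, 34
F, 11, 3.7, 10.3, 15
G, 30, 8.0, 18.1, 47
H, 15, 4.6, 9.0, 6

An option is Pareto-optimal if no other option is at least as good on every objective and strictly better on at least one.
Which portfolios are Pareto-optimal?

A, B, C, D, F, G, H

A: not dominated (best expected return).
B: not dominated (best volatility).
C: not dominated.
D: not dominated (best max drawdown).
E: dominated by F (max drawdown 11≤35, expected return 3.7≥3.4, volatility 10.3≤20.2, fees 15≤34).
F: not dominated.
G: not dominated.
H: not dominated (best fees).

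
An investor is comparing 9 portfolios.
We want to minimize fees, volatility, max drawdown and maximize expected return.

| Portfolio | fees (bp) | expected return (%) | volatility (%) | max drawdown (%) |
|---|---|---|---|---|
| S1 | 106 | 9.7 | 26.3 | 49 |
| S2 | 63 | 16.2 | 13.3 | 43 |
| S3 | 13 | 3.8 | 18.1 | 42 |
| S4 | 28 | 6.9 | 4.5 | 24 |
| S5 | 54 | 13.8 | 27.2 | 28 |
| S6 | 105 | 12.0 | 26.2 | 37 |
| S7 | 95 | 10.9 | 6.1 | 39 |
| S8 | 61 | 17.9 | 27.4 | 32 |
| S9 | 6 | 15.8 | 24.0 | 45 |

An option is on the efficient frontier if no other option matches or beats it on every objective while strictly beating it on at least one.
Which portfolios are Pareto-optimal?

S1: dominated by S2 (fees 63≤106, expected return 16.2≥9.7, volatility 13.3≤26.3, max drawdown 43≤49).
S2: not dominated.
S3: not dominated.
S4: not dominated (best volatility).
S5: not dominated.
S6: not dominated.
S7: not dominated.
S8: not dominated (best expected return).
S9: not dominated (best fees).

S2, S3, S4, S5, S6, S7, S8, S9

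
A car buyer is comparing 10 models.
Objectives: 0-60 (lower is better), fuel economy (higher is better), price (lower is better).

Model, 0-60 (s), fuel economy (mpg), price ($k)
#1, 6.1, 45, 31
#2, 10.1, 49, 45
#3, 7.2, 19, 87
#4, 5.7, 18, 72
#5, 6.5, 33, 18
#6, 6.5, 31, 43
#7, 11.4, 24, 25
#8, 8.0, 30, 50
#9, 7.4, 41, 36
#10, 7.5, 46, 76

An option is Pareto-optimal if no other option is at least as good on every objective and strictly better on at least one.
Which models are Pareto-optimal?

#1: not dominated.
#2: not dominated (best fuel economy).
#3: dominated by #1 (0-60 6.1≤7.2, fuel economy 45≥19, price 31≤87).
#4: not dominated (best 0-60).
#5: not dominated (best price).
#6: dominated by #1 (0-60 6.1≤6.5, fuel economy 45≥31, price 31≤43).
#7: dominated by #5 (0-60 6.5≤11.4, fuel economy 33≥24, price 18≤25).
#8: dominated by #1 (0-60 6.1≤8.0, fuel economy 45≥30, price 31≤50).
#9: dominated by #1 (0-60 6.1≤7.4, fuel economy 45≥41, price 31≤36).
#10: not dominated.

#1, #2, #4, #5, #10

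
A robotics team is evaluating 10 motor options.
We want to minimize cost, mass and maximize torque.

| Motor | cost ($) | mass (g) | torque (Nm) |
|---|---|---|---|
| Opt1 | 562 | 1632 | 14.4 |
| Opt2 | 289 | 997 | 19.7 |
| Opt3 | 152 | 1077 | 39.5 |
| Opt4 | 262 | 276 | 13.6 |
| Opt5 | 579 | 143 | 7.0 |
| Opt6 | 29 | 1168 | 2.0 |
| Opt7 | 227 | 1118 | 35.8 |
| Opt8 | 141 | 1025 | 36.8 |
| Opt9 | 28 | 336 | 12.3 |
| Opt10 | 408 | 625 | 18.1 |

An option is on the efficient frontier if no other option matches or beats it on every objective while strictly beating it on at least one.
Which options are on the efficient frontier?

Opt2, Opt3, Opt4, Opt5, Opt8, Opt9, Opt10

Opt1: dominated by Opt2 (cost 289≤562, mass 997≤1632, torque 19.7≥14.4).
Opt2: not dominated.
Opt3: not dominated (best torque).
Opt4: not dominated.
Opt5: not dominated (best mass).
Opt6: dominated by Opt9 (cost 28≤29, mass 336≤1168, torque 12.3≥2.0).
Opt7: dominated by Opt3 (cost 152≤227, mass 1077≤1118, torque 39.5≥35.8).
Opt8: not dominated.
Opt9: not dominated (best cost).
Opt10: not dominated.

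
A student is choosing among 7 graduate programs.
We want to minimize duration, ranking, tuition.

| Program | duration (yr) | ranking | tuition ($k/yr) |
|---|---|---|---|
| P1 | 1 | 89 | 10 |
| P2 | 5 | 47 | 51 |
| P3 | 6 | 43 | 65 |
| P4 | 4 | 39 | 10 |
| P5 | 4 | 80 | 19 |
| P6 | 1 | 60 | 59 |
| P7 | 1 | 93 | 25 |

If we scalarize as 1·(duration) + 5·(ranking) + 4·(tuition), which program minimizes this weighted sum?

P4

P1: 1·1 + 5·89 + 4·10 = 486
P2: 1·5 + 5·47 + 4·51 = 444
P3: 1·6 + 5·43 + 4·65 = 481
P4: 1·4 + 5·39 + 4·10 = 239
P5: 1·4 + 5·80 + 4·19 = 480
P6: 1·1 + 5·60 + 4·59 = 537
P7: 1·1 + 5·93 + 4·25 = 566
Lowest: P4 at 239.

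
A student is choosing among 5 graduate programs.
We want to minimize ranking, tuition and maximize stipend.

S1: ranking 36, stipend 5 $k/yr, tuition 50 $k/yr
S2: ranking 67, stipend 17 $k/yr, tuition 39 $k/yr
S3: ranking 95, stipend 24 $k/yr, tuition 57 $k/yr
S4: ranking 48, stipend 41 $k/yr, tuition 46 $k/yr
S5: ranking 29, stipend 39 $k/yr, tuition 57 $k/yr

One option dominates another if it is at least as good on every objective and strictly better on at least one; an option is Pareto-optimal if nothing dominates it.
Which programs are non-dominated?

S1: not dominated.
S2: not dominated (best tuition).
S3: dominated by S4 (ranking 48≤95, stipend 41≥24, tuition 46≤57).
S4: not dominated (best stipend).
S5: not dominated (best ranking).

S1, S2, S4, S5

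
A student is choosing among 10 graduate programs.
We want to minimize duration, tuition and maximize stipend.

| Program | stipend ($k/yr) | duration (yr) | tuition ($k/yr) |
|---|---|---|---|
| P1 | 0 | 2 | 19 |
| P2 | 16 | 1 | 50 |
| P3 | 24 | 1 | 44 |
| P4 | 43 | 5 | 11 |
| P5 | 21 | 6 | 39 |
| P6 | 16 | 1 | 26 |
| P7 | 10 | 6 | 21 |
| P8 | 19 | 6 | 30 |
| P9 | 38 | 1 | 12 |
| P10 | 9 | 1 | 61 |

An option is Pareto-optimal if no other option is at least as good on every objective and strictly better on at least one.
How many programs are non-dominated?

P1: dominated by P9 (stipend 38≥0, duration 1≤2, tuition 12≤19).
P2: dominated by P3 (stipend 24≥16, duration 1≤1, tuition 44≤50).
P3: dominated by P9 (stipend 38≥24, duration 1≤1, tuition 12≤44).
P4: not dominated (best stipend).
P5: dominated by P4 (stipend 43≥21, duration 5≤6, tuition 11≤39).
P6: dominated by P9 (stipend 38≥16, duration 1≤1, tuition 12≤26).
P7: dominated by P4 (stipend 43≥10, duration 5≤6, tuition 11≤21).
P8: dominated by P4 (stipend 43≥19, duration 5≤6, tuition 11≤30).
P9: not dominated.
P10: dominated by P2 (stipend 16≥9, duration 1≤1, tuition 50≤61).
Pareto-optimal: P4, P9 → 2.

2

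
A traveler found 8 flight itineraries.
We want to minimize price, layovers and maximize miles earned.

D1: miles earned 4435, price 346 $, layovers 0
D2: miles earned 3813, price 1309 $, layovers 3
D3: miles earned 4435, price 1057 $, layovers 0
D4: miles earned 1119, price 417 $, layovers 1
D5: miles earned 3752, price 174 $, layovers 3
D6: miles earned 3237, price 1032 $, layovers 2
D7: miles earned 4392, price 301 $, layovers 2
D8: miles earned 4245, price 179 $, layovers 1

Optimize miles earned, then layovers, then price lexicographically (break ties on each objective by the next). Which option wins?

D1

First maximize miles earned: best is 4435, kept {D1, D3}.
Then minimize layovers: best is 0, kept {D1, D3}.
Then minimize price: best is 346, kept {D1}.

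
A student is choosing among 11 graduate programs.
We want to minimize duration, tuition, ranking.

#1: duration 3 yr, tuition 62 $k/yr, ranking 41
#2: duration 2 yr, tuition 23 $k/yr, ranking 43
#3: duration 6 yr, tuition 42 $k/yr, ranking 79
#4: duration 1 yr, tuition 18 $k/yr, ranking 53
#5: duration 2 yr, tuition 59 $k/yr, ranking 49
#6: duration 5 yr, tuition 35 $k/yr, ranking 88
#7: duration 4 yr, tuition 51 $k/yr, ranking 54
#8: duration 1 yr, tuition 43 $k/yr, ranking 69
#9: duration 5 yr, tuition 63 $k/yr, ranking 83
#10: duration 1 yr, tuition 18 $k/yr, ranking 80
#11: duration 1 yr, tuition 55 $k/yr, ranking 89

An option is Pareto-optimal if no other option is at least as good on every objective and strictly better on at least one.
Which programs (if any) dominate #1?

#2: worse on ranking (43 vs 41).
#3: worse on duration (6 vs 3).
#4: worse on ranking (53 vs 41).
#5: worse on ranking (49 vs 41).
#6: worse on duration (5 vs 3).
#7: worse on duration (4 vs 3).
#8: worse on ranking (69 vs 41).
#9: worse on duration (5 vs 3).
#10: worse on ranking (80 vs 41).
#11: worse on ranking (89 vs 41).
No option dominates #1.

none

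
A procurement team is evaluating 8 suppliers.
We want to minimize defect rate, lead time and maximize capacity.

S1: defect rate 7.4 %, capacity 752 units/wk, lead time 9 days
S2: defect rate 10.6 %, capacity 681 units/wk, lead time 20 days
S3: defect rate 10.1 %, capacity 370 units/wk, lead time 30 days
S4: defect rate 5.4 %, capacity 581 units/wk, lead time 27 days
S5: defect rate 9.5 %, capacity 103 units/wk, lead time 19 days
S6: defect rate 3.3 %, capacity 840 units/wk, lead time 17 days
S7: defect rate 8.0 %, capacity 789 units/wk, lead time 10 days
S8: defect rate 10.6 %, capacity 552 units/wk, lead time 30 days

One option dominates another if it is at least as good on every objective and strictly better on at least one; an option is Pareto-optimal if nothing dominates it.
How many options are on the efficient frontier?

3

S1: not dominated (best lead time).
S2: dominated by S1 (defect rate 7.4≤10.6, capacity 752≥681, lead time 9≤20).
S3: dominated by S1 (defect rate 7.4≤10.1, capacity 752≥370, lead time 9≤30).
S4: dominated by S6 (defect rate 3.3≤5.4, capacity 840≥581, lead time 17≤27).
S5: dominated by S1 (defect rate 7.4≤9.5, capacity 752≥103, lead time 9≤19).
S6: not dominated (best defect rate).
S7: not dominated.
S8: dominated by S1 (defect rate 7.4≤10.6, capacity 752≥552, lead time 9≤30).
Pareto-optimal: S1, S6, S7 → 3.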